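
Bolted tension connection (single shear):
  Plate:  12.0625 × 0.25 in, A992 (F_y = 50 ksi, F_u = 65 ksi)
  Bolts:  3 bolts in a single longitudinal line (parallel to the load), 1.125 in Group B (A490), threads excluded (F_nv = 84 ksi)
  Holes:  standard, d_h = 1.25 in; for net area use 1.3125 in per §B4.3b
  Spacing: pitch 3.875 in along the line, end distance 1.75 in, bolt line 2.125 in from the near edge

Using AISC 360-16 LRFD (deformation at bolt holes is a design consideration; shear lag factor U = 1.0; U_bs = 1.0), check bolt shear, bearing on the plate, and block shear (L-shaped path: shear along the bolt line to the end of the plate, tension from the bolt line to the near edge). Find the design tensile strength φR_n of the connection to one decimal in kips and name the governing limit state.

63.4 kips (block shear governs)

Bolt shear: A_b = π(1.125)²/4 = 0.99402 in². φR_n = 0.75 × 84 × 0.99402 × 3 × 1 = 187.9 kips.
Bearing (0.25 in plate, F_u = 65 ksi): end bolts L_c = 1.75 − 1.25/2 = 1.125, R_n = min(1.2×1.125×0.25×65, 2.4×1.125×0.25×65) = 21.938 kips/bolt; interior L_c = 3.875 − 1.25 = 2.625, R_n = 43.875 kips/bolt. φR_n = 0.75 × (1×21.938 + 2×43.875) = 82.3 kips.
Block shear: shear path 1×[1.75+2×3.875] = 1×9.5 in, A_gv = 2.375, A_nv = 1×(9.5 − 2.5×1.3125)×0.25 = 1.5547 in²; tension to near edge: (2.125 − 0.5×1.3125)×0.25 = 0.36719 in². R_n = min(0.6×65×1.5547, 0.6×50×2.375) + 1.0×65×0.36719 = min(60.633, 71.25) + 23.867 = 84.5 kips. φR_n = 0.75 × 84.5 = 63.4 kips.
Governing: min(187.9, 82.3, 63.4) = 63.4 kips → block shear.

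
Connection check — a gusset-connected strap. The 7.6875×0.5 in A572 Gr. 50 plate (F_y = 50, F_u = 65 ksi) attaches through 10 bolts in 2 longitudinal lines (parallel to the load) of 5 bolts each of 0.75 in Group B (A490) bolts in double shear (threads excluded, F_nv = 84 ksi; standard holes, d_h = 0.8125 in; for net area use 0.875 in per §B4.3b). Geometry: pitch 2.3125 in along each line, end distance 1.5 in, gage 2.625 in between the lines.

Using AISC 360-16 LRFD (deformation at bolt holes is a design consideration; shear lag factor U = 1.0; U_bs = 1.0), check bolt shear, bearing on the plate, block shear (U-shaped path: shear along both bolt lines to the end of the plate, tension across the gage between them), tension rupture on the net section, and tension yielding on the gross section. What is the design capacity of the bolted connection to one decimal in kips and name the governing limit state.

144.7 kips (net-section rupture governs)

Bolt shear: A_b = π(0.75)²/4 = 0.44179 in². φR_n = 0.75 × 84 × 0.44179 × 10 × 2 = 556.7 kips.
Bearing (0.5 in plate, F_u = 65 ksi): end bolts L_c = 1.5 − 0.8125/2 = 1.09375, R_n = min(1.2×1.09375×0.5×65, 2.4×0.75×0.5×65) = 42.656 kips/bolt; interior L_c = 2.3125 − 0.8125 = 1.5, R_n = 58.5 kips/bolt. φR_n = 0.75 × (2×42.656 + 8×58.5) = 415.0 kips.
Block shear: shear path 2×[1.5+4×2.3125] = 2×10.75 in, A_gv = 10.75, A_nv = 2×(10.75 − 4.5×0.875)×0.5 = 6.8125 in²; tension across gage: (2.625 − 1×0.875)×0.5 = 0.875 in². R_n = min(0.6×65×6.8125, 0.6×50×10.75) + 1.0×65×0.875 = min(265.69, 322.5) + 56.875 = 322.57 kips. φR_n = 0.75 × 322.57 = 241.9 kips.
Tension rupture (net): A_n = (7.6875 − 2×0.875)×0.5 = 2.9688 in² (U = 1.0, A_e = A_n). φR_n = 0.75 × 65 × 2.9688 = 144.7 kips.
Tension yield (gross): A_g = 7.6875×0.5 = 3.8438 in². φR_n = 0.90 × 50 × 3.8438 = 173.0 kips.
Governing: min(556.7, 415.0, 241.9, 144.7, 173.0) = 144.7 kips → net-section rupture.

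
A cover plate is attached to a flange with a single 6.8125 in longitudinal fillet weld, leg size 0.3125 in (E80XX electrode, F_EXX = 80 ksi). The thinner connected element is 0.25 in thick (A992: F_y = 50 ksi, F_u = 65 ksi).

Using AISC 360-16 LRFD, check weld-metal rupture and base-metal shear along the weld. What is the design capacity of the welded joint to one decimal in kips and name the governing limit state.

Weld metal: throat = 0.707×0.3125 = 0.22094 in, L = 6.8125 in. φR_n = 0.75 × 0.6 × 80 × 0.22094 × 6.8125 = 54.2 kips.
Base metal shear (0.25 in plate): yield φR_n = 1.0×0.6×50×0.25×6.8125 = 51.1 kips; rupture φR_n = 0.75×0.6×65×0.25×6.8125 = 49.8 kips; take 49.8 kips (rupture).
Governing: min(54.2, 49.8) = 49.8 kips → base-metal shear.

49.8 kips (base-metal shear governs)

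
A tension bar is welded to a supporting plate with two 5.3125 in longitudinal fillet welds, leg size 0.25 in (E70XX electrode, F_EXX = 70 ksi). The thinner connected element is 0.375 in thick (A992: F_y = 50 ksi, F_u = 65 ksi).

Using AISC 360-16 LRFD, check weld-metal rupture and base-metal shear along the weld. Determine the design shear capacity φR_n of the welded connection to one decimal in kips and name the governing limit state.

Weld metal: throat = 0.707×0.25 = 0.17675 in, L = 2×5.3125 = 10.625 in. φR_n = 0.75 × 0.6 × 70 × 0.17675 × 10.625 = 59.2 kips.
Base metal shear (0.375 in plate): yield φR_n = 1.0×0.6×50×0.375×10.625 = 119.5 kips; rupture φR_n = 0.75×0.6×65×0.375×10.625 = 116.5 kips; take 116.5 kips (rupture).
Governing: min(59.2, 116.5) = 59.2 kips → weld metal.

59.2 kips (weld metal governs)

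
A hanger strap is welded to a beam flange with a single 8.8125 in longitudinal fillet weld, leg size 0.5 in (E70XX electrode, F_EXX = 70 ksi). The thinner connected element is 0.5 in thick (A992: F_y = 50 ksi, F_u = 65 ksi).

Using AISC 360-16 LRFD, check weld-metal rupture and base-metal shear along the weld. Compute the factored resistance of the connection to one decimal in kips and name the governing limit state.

98.1 kips (weld metal governs)

Weld metal: throat = 0.707×0.5 = 0.3535 in, L = 8.8125 in. φR_n = 0.75 × 0.6 × 70 × 0.3535 × 8.8125 = 98.1 kips.
Base metal shear (0.5 in plate): yield φR_n = 1.0×0.6×50×0.5×8.8125 = 132.2 kips; rupture φR_n = 0.75×0.6×65×0.5×8.8125 = 128.9 kips; take 128.9 kips (rupture).
Governing: min(98.1, 128.9) = 98.1 kips → weld metal.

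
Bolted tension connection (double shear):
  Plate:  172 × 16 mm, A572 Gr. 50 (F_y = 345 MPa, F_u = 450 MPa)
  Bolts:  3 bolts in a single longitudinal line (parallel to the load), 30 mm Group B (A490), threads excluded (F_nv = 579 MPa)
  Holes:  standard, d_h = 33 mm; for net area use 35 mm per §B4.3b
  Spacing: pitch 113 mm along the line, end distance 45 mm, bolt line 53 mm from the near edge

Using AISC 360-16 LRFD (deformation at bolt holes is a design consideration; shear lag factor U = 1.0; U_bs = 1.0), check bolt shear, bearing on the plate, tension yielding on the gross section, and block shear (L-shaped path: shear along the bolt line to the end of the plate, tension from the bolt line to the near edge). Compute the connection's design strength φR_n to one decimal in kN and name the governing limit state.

Bolt shear: A_b = π(30)²/4 = 706.86 mm². φR_n = 0.75 × 579 × 706.86 × 3 × 2 = 1841.7 kN.
Bearing (16 mm plate, F_u = 450 MPa): end bolts L_c = 45 − 33/2 = 28.5, R_n = min(1.2×28.5×16×450, 2.4×30×16×450) = 246.24 kN/bolt; interior L_c = 113 − 33 = 80, R_n = 518.4 kN/bolt. φR_n = 0.75 × (1×246.24 + 2×518.4) = 962.3 kN.
Tension yield (gross): A_g = 172×16 = 2752 mm². φR_n = 0.90 × 345 × 2752 = 854.5 kN.
Block shear: shear path 1×[45+2×113] = 1×271 mm, A_gv = 4336, A_nv = 1×(271 − 2.5×35)×16 = 2936 mm²; tension to near edge: (53 − 0.5×35)×16 = 568 mm². R_n = min(0.6×450×2936, 0.6×345×4336) + 1.0×450×568 = min(792.72, 897.55) + 255.6 = 1048.3 kN. φR_n = 0.75 × 1048.3 = 786.2 kN.
Governing: min(1841.7, 962.3, 854.5, 786.2) = 786.2 kN → block shear.

786.2 kN (block shear governs)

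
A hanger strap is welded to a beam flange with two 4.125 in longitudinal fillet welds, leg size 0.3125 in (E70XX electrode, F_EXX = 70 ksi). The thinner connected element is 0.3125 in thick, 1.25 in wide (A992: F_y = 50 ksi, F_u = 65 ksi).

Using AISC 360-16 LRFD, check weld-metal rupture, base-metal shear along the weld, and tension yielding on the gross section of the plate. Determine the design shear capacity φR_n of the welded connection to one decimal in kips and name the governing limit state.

17.6 kips (gross-section yield governs)

Weld metal: throat = 0.707×0.3125 = 0.22094 in, L = 2×4.125 = 8.25 in. φR_n = 0.75 × 0.6 × 70 × 0.22094 × 8.25 = 57.4 kips.
Base metal shear (0.3125 in plate): yield φR_n = 1.0×0.6×50×0.3125×8.25 = 77.3 kips; rupture φR_n = 0.75×0.6×65×0.3125×8.25 = 75.4 kips; take 75.4 kips (rupture).
Tension yield (gross): A_g = 1.25×0.3125 = 0.39063 in². φR_n = 0.90 × 50 × 0.39063 = 17.6 kips.
Governing: min(57.4, 75.4, 17.6) = 17.6 kips → gross-section yield.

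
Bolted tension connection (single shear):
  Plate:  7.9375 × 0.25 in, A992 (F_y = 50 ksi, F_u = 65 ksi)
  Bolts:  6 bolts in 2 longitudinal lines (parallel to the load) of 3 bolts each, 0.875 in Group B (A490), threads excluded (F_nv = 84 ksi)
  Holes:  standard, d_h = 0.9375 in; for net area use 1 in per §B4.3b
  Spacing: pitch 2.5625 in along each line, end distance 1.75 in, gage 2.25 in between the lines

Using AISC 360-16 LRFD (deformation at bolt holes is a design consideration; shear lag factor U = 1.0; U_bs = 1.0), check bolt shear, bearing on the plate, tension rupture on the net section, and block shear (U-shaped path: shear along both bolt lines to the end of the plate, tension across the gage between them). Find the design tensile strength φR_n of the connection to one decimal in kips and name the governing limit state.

72.4 kips (net-section rupture governs)

Bolt shear: A_b = π(0.875)²/4 = 0.60132 in². φR_n = 0.75 × 84 × 0.60132 × 6 × 1 = 227.3 kips.
Bearing (0.25 in plate, F_u = 65 ksi): end bolts L_c = 1.75 − 0.9375/2 = 1.28125, R_n = min(1.2×1.28125×0.25×65, 2.4×0.875×0.25×65) = 24.984 kips/bolt; interior L_c = 2.5625 − 0.9375 = 1.625, R_n = 31.688 kips/bolt. φR_n = 0.75 × (2×24.984 + 4×31.688) = 132.5 kips.
Tension rupture (net): A_n = (7.9375 − 2×1)×0.25 = 1.4844 in² (U = 1.0, A_e = A_n). φR_n = 0.75 × 65 × 1.4844 = 72.4 kips.
Block shear: shear path 2×[1.75+2×2.5625] = 2×6.875 in, A_gv = 3.4375, A_nv = 2×(6.875 − 2.5×1)×0.25 = 2.1875 in²; tension across gage: (2.25 − 1×1)×0.25 = 0.3125 in². R_n = min(0.6×65×2.1875, 0.6×50×3.4375) + 1.0×65×0.3125 = min(85.313, 103.13) + 20.313 = 105.63 kips. φR_n = 0.75 × 105.63 = 79.2 kips.
Governing: min(227.3, 132.5, 72.4, 79.2) = 72.4 kips → net-section rupture.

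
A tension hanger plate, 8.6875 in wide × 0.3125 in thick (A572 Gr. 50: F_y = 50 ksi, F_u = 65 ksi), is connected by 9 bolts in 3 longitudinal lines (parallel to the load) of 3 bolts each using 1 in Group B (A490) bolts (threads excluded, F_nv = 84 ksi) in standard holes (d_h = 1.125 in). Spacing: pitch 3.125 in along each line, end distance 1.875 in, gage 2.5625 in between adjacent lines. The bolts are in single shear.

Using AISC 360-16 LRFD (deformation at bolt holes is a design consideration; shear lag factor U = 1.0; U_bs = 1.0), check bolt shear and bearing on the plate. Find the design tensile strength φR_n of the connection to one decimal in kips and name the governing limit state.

291.4 kips (bearing governs)

Bolt shear: A_b = π(1)²/4 = 0.7854 in². φR_n = 0.75 × 84 × 0.7854 × 9 × 1 = 445.3 kips.
Bearing (0.3125 in plate, F_u = 65 ksi): end bolts L_c = 1.875 − 1.125/2 = 1.3125, R_n = min(1.2×1.3125×0.3125×65, 2.4×1×0.3125×65) = 31.992 kips/bolt; interior L_c = 3.125 − 1.125 = 2, R_n = 48.75 kips/bolt. φR_n = 0.75 × (3×31.992 + 6×48.75) = 291.4 kips.
Governing: min(445.3, 291.4) = 291.4 kips → bearing.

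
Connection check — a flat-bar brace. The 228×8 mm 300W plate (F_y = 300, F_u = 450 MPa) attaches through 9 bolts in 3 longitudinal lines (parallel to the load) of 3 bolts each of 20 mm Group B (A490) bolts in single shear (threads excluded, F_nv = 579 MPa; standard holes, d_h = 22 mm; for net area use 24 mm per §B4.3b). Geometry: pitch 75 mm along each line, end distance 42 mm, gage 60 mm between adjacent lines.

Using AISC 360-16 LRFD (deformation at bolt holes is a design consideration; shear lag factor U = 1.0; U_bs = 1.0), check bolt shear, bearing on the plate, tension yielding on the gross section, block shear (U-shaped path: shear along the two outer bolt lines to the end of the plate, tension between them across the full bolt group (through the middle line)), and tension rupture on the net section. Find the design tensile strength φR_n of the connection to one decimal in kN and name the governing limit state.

421.2 kN (net-section rupture governs)

Bolt shear: A_b = π(20)²/4 = 314.16 mm². φR_n = 0.75 × 579 × 314.16 × 9 × 1 = 1227.8 kN.
Bearing (8 mm plate, F_u = 450 MPa): end bolts L_c = 42 − 22/2 = 31, R_n = min(1.2×31×8×450, 2.4×20×8×450) = 133.92 kN/bolt; interior L_c = 75 − 22 = 53, R_n = 172.8 kN/bolt. φR_n = 0.75 × (3×133.92 + 6×172.8) = 1078.9 kN.
Tension yield (gross): A_g = 228×8 = 1824 mm². φR_n = 0.90 × 300 × 1824 = 492.5 kN.
Block shear: shear path 2×[42+2×75] = 2×192 mm, A_gv = 3072, A_nv = 2×(192 − 2.5×24)×8 = 2112 mm²; tension across gage: (120 − 2×24)×8 = 576 mm². R_n = min(0.6×450×2112, 0.6×300×3072) + 1.0×450×576 = min(570.24, 552.96) + 259.2 = 812.16 kN. φR_n = 0.75 × 812.16 = 609.1 kN.
Tension rupture (net): A_n = (228 − 3×24)×8 = 1248 mm² (U = 1.0, A_e = A_n). φR_n = 0.75 × 450 × 1248 = 421.2 kN.
Governing: min(1227.8, 1078.9, 492.5, 609.1, 421.2) = 421.2 kN → net-section rupture.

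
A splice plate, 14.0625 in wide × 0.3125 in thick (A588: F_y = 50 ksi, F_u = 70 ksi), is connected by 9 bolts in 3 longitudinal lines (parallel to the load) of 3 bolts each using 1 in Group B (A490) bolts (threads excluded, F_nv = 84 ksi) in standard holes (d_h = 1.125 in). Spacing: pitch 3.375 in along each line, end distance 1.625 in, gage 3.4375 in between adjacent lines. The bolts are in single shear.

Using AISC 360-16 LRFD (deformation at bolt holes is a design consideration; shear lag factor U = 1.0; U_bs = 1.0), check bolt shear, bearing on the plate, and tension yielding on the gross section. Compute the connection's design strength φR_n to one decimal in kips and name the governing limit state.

Bolt shear: A_b = π(1)²/4 = 0.7854 in². φR_n = 0.75 × 84 × 0.7854 × 9 × 1 = 445.3 kips.
Bearing (0.3125 in plate, F_u = 70 ksi): end bolts L_c = 1.625 − 1.125/2 = 1.0625, R_n = min(1.2×1.0625×0.3125×70, 2.4×1×0.3125×70) = 27.891 kips/bolt; interior L_c = 3.375 − 1.125 = 2.25, R_n = 52.5 kips/bolt. φR_n = 0.75 × (3×27.891 + 6×52.5) = 299.0 kips.
Tension yield (gross): A_g = 14.0625×0.3125 = 4.3945 in². φR_n = 0.90 × 50 × 4.3945 = 197.8 kips.
Governing: min(445.3, 299.0, 197.8) = 197.8 kips → gross-section yield.

197.8 kips (gross-section yield governs)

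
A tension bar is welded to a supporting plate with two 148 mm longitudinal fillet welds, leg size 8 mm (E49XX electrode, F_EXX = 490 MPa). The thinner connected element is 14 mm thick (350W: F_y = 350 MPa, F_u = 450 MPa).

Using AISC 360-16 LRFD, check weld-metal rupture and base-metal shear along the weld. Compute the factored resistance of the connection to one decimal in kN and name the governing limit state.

Weld metal: throat = 0.707×8 = 5.656 mm, L = 2×148 = 296 mm. φR_n = 0.75 × 0.6 × 490 × 5.656 × 296 = 369.2 kN.
Base metal shear (14 mm plate): yield φR_n = 1.0×0.6×350×14×296 = 870.2 kN; rupture φR_n = 0.75×0.6×450×14×296 = 839.2 kN; take 839.2 kN (rupture).
Governing: min(369.2, 839.2) = 369.2 kN → weld metal.

369.2 kN (weld metal governs)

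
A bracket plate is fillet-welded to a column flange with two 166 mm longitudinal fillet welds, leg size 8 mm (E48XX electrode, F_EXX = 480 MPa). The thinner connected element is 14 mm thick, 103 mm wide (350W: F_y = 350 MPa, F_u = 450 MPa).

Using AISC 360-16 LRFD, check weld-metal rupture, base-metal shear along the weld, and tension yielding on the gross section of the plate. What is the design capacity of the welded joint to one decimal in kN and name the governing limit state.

Weld metal: throat = 0.707×8 = 5.656 mm, L = 2×166 = 332 mm. φR_n = 0.75 × 0.6 × 480 × 5.656 × 332 = 405.6 kN.
Base metal shear (14 mm plate): yield φR_n = 1.0×0.6×350×14×332 = 976.1 kN; rupture φR_n = 0.75×0.6×450×14×332 = 941.2 kN; take 941.2 kN (rupture).
Tension yield (gross): A_g = 103×14 = 1442 mm². φR_n = 0.90 × 350 × 1442 = 454.2 kN.
Governing: min(405.6, 941.2, 454.2) = 405.6 kN → weld metal.

405.6 kN (weld metal governs)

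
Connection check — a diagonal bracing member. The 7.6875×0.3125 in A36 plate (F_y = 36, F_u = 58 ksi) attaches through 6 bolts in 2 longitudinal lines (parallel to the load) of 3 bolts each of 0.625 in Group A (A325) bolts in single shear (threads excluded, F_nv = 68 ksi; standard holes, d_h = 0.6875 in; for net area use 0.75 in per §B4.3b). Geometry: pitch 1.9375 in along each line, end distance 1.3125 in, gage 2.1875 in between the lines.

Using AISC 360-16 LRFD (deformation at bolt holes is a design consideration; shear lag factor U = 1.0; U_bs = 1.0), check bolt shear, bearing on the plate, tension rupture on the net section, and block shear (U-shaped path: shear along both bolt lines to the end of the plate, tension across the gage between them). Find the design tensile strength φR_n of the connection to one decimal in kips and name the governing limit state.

72.1 kips (block shear governs)

Bolt shear: A_b = π(0.625)²/4 = 0.3068 in². φR_n = 0.75 × 68 × 0.3068 × 6 × 1 = 93.9 kips.
Bearing (0.3125 in plate, F_u = 58 ksi): end bolts L_c = 1.3125 − 0.6875/2 = 0.96875, R_n = min(1.2×0.96875×0.3125×58, 2.4×0.625×0.3125×58) = 21.07 kips/bolt; interior L_c = 1.9375 − 0.6875 = 1.25, R_n = 27.188 kips/bolt. φR_n = 0.75 × (2×21.07 + 4×27.188) = 113.2 kips.
Tension rupture (net): A_n = (7.6875 − 2×0.75)×0.3125 = 1.9336 in² (U = 1.0, A_e = A_n). φR_n = 0.75 × 58 × 1.9336 = 84.1 kips.
Block shear: shear path 2×[1.3125+2×1.9375] = 2×5.1875 in, A_gv = 3.2422, A_nv = 2×(5.1875 − 2.5×0.75)×0.3125 = 2.0703 in²; tension across gage: (2.1875 − 1×0.75)×0.3125 = 0.44922 in². R_n = min(0.6×58×2.0703, 0.6×36×3.2422) + 1.0×58×0.44922 = min(72.046, 70.032) + 26.055 = 96.087 kips. φR_n = 0.75 × 96.087 = 72.1 kips.
Governing: min(93.9, 113.2, 84.1, 72.1) = 72.1 kips → block shear.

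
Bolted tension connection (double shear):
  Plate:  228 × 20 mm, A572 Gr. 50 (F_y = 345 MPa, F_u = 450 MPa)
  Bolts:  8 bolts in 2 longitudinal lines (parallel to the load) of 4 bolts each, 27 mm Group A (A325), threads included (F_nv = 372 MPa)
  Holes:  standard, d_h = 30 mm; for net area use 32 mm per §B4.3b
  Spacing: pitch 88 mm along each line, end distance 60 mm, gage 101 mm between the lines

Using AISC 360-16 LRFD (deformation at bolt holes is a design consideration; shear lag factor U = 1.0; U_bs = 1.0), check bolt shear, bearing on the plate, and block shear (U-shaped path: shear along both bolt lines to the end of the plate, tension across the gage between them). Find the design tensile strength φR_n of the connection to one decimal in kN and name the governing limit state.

2183.0 kN (block shear governs)

Bolt shear: A_b = π(27)²/4 = 572.56 mm². φR_n = 0.75 × 372 × 572.56 × 8 × 2 = 2555.9 kN.
Bearing (20 mm plate, F_u = 450 MPa): end bolts L_c = 60 − 30/2 = 45, R_n = min(1.2×45×20×450, 2.4×27×20×450) = 486 kN/bolt; interior L_c = 88 − 30 = 58, R_n = 583.2 kN/bolt. φR_n = 0.75 × (2×486 + 6×583.2) = 3353.4 kN.
Block shear: shear path 2×[60+3×88] = 2×324 mm, A_gv = 12960, A_nv = 2×(324 − 3.5×32)×20 = 8480 mm²; tension across gage: (101 − 1×32)×20 = 1380 mm². R_n = min(0.6×450×8480, 0.6×345×12960) + 1.0×450×1380 = min(2289.6, 2682.7) + 621 = 2910.6 kN. φR_n = 0.75 × 2910.6 = 2183.0 kN.
Governing: min(2555.9, 3353.4, 2183.0) = 2183.0 kN → block shear.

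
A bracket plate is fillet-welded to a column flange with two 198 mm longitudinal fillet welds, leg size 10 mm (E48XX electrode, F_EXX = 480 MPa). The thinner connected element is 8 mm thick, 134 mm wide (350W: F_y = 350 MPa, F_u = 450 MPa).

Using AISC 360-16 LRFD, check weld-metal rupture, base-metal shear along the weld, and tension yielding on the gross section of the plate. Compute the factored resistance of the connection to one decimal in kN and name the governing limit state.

337.7 kN (gross-section yield governs)

Weld metal: throat = 0.707×10 = 7.07 mm, L = 2×198 = 396 mm. φR_n = 0.75 × 0.6 × 480 × 7.07 × 396 = 604.7 kN.
Base metal shear (8 mm plate): yield φR_n = 1.0×0.6×350×8×396 = 665.3 kN; rupture φR_n = 0.75×0.6×450×8×396 = 641.5 kN; take 641.5 kN (rupture).
Tension yield (gross): A_g = 134×8 = 1072 mm². φR_n = 0.90 × 350 × 1072 = 337.7 kN.
Governing: min(604.7, 641.5, 337.7) = 337.7 kN → gross-section yield.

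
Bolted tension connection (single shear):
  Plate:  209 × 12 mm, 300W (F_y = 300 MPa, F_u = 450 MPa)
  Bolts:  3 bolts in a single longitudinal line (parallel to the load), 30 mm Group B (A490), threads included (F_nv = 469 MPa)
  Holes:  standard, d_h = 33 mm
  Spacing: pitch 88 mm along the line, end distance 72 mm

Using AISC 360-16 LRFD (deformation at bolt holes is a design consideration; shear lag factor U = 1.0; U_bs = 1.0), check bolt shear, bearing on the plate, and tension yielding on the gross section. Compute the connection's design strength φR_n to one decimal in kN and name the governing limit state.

677.2 kN (gross-section yield governs)

Bolt shear: A_b = π(30)²/4 = 706.86 mm². φR_n = 0.75 × 469 × 706.86 × 3 × 1 = 745.9 kN.
Bearing (12 mm plate, F_u = 450 MPa): end bolts L_c = 72 − 33/2 = 55.5, R_n = min(1.2×55.5×12×450, 2.4×30×12×450) = 359.64 kN/bolt; interior L_c = 88 − 33 = 55, R_n = 356.4 kN/bolt. φR_n = 0.75 × (1×359.64 + 2×356.4) = 804.3 kN.
Tension yield (gross): A_g = 209×12 = 2508 mm². φR_n = 0.90 × 300 × 2508 = 677.2 kN.
Governing: min(745.9, 804.3, 677.2) = 677.2 kN → gross-section yield.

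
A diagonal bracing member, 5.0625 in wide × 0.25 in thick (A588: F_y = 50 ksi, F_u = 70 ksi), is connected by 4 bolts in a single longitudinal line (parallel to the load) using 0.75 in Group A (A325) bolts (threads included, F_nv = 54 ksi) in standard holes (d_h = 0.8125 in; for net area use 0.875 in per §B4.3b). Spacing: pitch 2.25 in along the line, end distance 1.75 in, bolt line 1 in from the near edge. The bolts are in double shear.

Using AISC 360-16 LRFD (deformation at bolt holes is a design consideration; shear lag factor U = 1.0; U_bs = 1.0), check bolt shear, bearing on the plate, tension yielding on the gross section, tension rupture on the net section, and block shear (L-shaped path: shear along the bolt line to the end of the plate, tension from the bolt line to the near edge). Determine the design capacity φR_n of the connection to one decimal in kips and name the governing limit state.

50.2 kips (block shear governs)

Bolt shear: A_b = π(0.75)²/4 = 0.44179 in². φR_n = 0.75 × 54 × 0.44179 × 4 × 2 = 143.1 kips.
Bearing (0.25 in plate, F_u = 70 ksi): end bolts L_c = 1.75 − 0.8125/2 = 1.34375, R_n = min(1.2×1.34375×0.25×70, 2.4×0.75×0.25×70) = 28.219 kips/bolt; interior L_c = 2.25 − 0.8125 = 1.4375, R_n = 30.188 kips/bolt. φR_n = 0.75 × (1×28.219 + 3×30.188) = 89.1 kips.
Tension yield (gross): A_g = 5.0625×0.25 = 1.2656 in². φR_n = 0.90 × 50 × 1.2656 = 57.0 kips.
Tension rupture (net): A_n = (5.0625 − 1×0.875)×0.25 = 1.0469 in² (U = 1.0, A_e = A_n). φR_n = 0.75 × 70 × 1.0469 = 55.0 kips.
Block shear: shear path 1×[1.75+3×2.25] = 1×8.5 in, A_gv = 2.125, A_nv = 1×(8.5 − 3.5×0.875)×0.25 = 1.3594 in²; tension to near edge: (1 − 0.5×0.875)×0.25 = 0.14063 in². R_n = min(0.6×70×1.3594, 0.6×50×2.125) + 1.0×70×0.14063 = min(57.095, 63.75) + 9.8441 = 66.939 kips. φR_n = 0.75 × 66.939 = 50.2 kips.
Governing: min(143.1, 89.1, 57.0, 55.0, 50.2) = 50.2 kips → block shear.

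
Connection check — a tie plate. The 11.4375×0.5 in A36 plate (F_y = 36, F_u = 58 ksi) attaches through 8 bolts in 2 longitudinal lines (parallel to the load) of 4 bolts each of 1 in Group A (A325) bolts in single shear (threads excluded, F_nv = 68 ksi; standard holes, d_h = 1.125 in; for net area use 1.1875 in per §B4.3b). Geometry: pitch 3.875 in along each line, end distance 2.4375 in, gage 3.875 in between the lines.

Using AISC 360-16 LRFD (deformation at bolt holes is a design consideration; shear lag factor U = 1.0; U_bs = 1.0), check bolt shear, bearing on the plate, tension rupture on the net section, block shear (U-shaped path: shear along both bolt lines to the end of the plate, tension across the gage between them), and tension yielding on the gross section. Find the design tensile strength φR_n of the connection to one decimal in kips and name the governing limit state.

Bolt shear: A_b = π(1)²/4 = 0.7854 in². φR_n = 0.75 × 68 × 0.7854 × 8 × 1 = 320.4 kips.
Bearing (0.5 in plate, F_u = 58 ksi): end bolts L_c = 2.4375 − 1.125/2 = 1.875, R_n = min(1.2×1.875×0.5×58, 2.4×1×0.5×58) = 65.25 kips/bolt; interior L_c = 3.875 − 1.125 = 2.75, R_n = 69.6 kips/bolt. φR_n = 0.75 × (2×65.25 + 6×69.6) = 411.1 kips.
Tension rupture (net): A_n = (11.4375 − 2×1.1875)×0.5 = 4.5313 in² (U = 1.0, A_e = A_n). φR_n = 0.75 × 58 × 4.5313 = 197.1 kips.
Block shear: shear path 2×[2.4375+3×3.875] = 2×14.0625 in, A_gv = 14.063, A_nv = 2×(14.0625 − 3.5×1.1875)×0.5 = 9.9063 in²; tension across gage: (3.875 − 1×1.1875)×0.5 = 1.3438 in². R_n = min(0.6×58×9.9063, 0.6×36×14.063) + 1.0×58×1.3438 = min(344.74, 303.76) + 77.94 = 381.7 kips. φR_n = 0.75 × 381.7 = 286.3 kips.
Tension yield (gross): A_g = 11.4375×0.5 = 5.7188 in². φR_n = 0.90 × 36 × 5.7188 = 185.3 kips.
Governing: min(320.4, 411.1, 197.1, 286.3, 185.3) = 185.3 kips → gross-section yield.

185.3 kips (gross-section yield governs)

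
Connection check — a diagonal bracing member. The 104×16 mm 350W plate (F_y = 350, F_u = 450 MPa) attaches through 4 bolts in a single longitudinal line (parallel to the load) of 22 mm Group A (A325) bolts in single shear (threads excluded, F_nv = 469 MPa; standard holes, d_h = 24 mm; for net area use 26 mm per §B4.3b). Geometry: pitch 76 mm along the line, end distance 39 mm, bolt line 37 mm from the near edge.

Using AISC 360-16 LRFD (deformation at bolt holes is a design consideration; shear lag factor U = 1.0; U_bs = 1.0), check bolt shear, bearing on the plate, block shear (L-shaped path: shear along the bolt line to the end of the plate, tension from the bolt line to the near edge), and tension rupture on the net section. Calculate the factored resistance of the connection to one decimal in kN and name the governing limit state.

421.2 kN (net-section rupture governs)

Bolt shear: A_b = π(22)²/4 = 380.13 mm². φR_n = 0.75 × 469 × 380.13 × 4 × 1 = 534.8 kN.
Bearing (16 mm plate, F_u = 450 MPa): end bolts L_c = 39 − 24/2 = 27, R_n = min(1.2×27×16×450, 2.4×22×16×450) = 233.28 kN/bolt; interior L_c = 76 − 24 = 52, R_n = 380.16 kN/bolt. φR_n = 0.75 × (1×233.28 + 3×380.16) = 1030.3 kN.
Block shear: shear path 1×[39+3×76] = 1×267 mm, A_gv = 4272, A_nv = 1×(267 − 3.5×26)×16 = 2816 mm²; tension to near edge: (37 − 0.5×26)×16 = 384 mm². R_n = min(0.6×450×2816, 0.6×350×4272) + 1.0×450×384 = min(760.32, 897.12) + 172.8 = 933.12 kN. φR_n = 0.75 × 933.12 = 699.8 kN.
Tension rupture (net): A_n = (104 − 1×26)×16 = 1248 mm² (U = 1.0, A_e = A_n). φR_n = 0.75 × 450 × 1248 = 421.2 kN.
Governing: min(534.8, 1030.3, 699.8, 421.2) = 421.2 kN → net-section rupture.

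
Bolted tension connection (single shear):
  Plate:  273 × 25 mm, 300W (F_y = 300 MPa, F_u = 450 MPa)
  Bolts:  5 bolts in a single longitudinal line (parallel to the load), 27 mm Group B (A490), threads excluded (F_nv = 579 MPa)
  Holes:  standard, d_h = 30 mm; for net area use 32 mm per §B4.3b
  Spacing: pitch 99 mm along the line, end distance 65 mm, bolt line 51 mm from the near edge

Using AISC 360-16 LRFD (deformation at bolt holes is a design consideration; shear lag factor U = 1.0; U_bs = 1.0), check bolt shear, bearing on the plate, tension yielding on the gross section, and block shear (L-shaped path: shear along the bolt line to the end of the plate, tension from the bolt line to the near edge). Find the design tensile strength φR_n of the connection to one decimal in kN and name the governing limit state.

Bolt shear: A_b = π(27)²/4 = 572.56 mm². φR_n = 0.75 × 579 × 572.56 × 5 × 1 = 1243.2 kN.
Bearing (25 mm plate, F_u = 450 MPa): end bolts L_c = 65 − 30/2 = 50, R_n = min(1.2×50×25×450, 2.4×27×25×450) = 675 kN/bolt; interior L_c = 99 − 30 = 69, R_n = 729 kN/bolt. φR_n = 0.75 × (1×675 + 4×729) = 2693.3 kN.
Tension yield (gross): A_g = 273×25 = 6825 mm². φR_n = 0.90 × 300 × 6825 = 1842.8 kN.
Block shear: shear path 1×[65+4×99] = 1×461 mm, A_gv = 11525, A_nv = 1×(461 − 4.5×32)×25 = 7925 mm²; tension to near edge: (51 − 0.5×32)×25 = 875 mm². R_n = min(0.6×450×7925, 0.6×300×11525) + 1.0×450×875 = min(2139.8, 2074.5) + 393.75 = 2468.3 kN. φR_n = 0.75 × 2468.3 = 1851.2 kN.
Governing: min(1243.2, 2693.3, 1842.8, 1851.2) = 1243.2 kN → bolt shear.

1243.2 kN (bolt shear governs)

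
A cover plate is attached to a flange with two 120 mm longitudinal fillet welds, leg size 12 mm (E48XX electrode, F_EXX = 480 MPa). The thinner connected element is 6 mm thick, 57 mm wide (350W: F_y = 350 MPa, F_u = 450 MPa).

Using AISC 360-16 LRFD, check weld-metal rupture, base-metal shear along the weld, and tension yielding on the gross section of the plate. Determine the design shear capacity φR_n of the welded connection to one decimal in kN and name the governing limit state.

107.7 kN (gross-section yield governs)

Weld metal: throat = 0.707×12 = 8.484 mm, L = 2×120 = 240 mm. φR_n = 0.75 × 0.6 × 480 × 8.484 × 240 = 439.8 kN.
Base metal shear (6 mm plate): yield φR_n = 1.0×0.6×350×6×240 = 302.4 kN; rupture φR_n = 0.75×0.6×450×6×240 = 291.6 kN; take 291.6 kN (rupture).
Tension yield (gross): A_g = 57×6 = 342 mm². φR_n = 0.90 × 350 × 342 = 107.7 kN.
Governing: min(439.8, 291.6, 107.7) = 107.7 kN → gross-section yield.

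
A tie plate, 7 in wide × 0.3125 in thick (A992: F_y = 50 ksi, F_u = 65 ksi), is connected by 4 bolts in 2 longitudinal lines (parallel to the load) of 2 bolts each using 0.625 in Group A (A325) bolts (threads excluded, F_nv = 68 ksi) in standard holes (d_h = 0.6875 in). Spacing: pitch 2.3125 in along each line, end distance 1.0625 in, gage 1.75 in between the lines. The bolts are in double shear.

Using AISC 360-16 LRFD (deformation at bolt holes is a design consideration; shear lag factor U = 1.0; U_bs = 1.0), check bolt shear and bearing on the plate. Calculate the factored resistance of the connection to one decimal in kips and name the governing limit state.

Bolt shear: A_b = π(0.625)²/4 = 0.3068 in². φR_n = 0.75 × 68 × 0.3068 × 4 × 2 = 125.2 kips.
Bearing (0.3125 in plate, F_u = 65 ksi): end bolts L_c = 1.0625 − 0.6875/2 = 0.71875, R_n = min(1.2×0.71875×0.3125×65, 2.4×0.625×0.3125×65) = 17.52 kips/bolt; interior L_c = 2.3125 − 0.6875 = 1.625, R_n = 30.469 kips/bolt. φR_n = 0.75 × (2×17.52 + 2×30.469) = 72.0 kips.
Governing: min(125.2, 72.0) = 72.0 kips → bearing.

72.0 kips (bearing governs)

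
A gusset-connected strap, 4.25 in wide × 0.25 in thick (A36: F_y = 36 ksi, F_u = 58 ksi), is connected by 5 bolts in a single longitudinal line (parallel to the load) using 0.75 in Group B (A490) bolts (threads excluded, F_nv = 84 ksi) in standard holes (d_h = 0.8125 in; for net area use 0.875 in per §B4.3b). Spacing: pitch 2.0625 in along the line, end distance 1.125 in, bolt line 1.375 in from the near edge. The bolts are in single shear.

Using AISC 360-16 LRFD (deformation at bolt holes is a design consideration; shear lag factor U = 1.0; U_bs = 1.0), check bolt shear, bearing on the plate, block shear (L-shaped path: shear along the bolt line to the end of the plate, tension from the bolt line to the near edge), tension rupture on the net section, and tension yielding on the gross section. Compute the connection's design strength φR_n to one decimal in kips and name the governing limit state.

34.4 kips (gross-section yield governs)

Bolt shear: A_b = π(0.75)²/4 = 0.44179 in². φR_n = 0.75 × 84 × 0.44179 × 5 × 1 = 139.2 kips.
Bearing (0.25 in plate, F_u = 58 ksi): end bolts L_c = 1.125 − 0.8125/2 = 0.71875, R_n = min(1.2×0.71875×0.25×58, 2.4×0.75×0.25×58) = 12.506 kips/bolt; interior L_c = 2.0625 − 0.8125 = 1.25, R_n = 21.75 kips/bolt. φR_n = 0.75 × (1×12.506 + 4×21.75) = 74.6 kips.
Block shear: shear path 1×[1.125+4×2.0625] = 1×9.375 in, A_gv = 2.3438, A_nv = 1×(9.375 − 4.5×0.875)×0.25 = 1.3594 in²; tension to near edge: (1.375 − 0.5×0.875)×0.25 = 0.23438 in². R_n = min(0.6×58×1.3594, 0.6×36×2.3438) + 1.0×58×0.23438 = min(47.307, 50.626) + 13.594 = 60.901 kips. φR_n = 0.75 × 60.901 = 45.7 kips.
Tension rupture (net): A_n = (4.25 − 1×0.875)×0.25 = 0.84375 in² (U = 1.0, A_e = A_n). φR_n = 0.75 × 58 × 0.84375 = 36.7 kips.
Tension yield (gross): A_g = 4.25×0.25 = 1.0625 in². φR_n = 0.90 × 36 × 1.0625 = 34.4 kips.
Governing: min(139.2, 74.6, 45.7, 36.7, 34.4) = 34.4 kips → gross-section yield.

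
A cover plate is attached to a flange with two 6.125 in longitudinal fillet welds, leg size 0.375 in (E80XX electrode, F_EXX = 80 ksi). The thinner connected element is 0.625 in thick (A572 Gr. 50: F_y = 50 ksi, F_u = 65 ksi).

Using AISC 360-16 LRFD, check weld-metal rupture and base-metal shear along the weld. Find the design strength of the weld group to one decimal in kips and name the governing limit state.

116.9 kips (weld metal governs)

Weld metal: throat = 0.707×0.375 = 0.26513 in, L = 2×6.125 = 12.25 in. φR_n = 0.75 × 0.6 × 80 × 0.26513 × 12.25 = 116.9 kips.
Base metal shear (0.625 in plate): yield φR_n = 1.0×0.6×50×0.625×12.25 = 229.7 kips; rupture φR_n = 0.75×0.6×65×0.625×12.25 = 223.9 kips; take 223.9 kips (rupture).
Governing: min(116.9, 223.9) = 116.9 kips → weld metal.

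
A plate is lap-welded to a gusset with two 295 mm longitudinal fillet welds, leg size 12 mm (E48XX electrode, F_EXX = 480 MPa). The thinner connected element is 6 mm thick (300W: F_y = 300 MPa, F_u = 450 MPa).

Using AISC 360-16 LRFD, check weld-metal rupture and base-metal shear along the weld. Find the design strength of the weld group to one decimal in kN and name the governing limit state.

Weld metal: throat = 0.707×12 = 8.484 mm, L = 2×295 = 590 mm. φR_n = 0.75 × 0.6 × 480 × 8.484 × 590 = 1081.2 kN.
Base metal shear (6 mm plate): yield φR_n = 1.0×0.6×300×6×590 = 637.2 kN; rupture φR_n = 0.75×0.6×450×6×590 = 716.9 kN; take 637.2 kN (yield).
Governing: min(1081.2, 637.2) = 637.2 kN → base-metal shear.

637.2 kN (base-metal shear governs)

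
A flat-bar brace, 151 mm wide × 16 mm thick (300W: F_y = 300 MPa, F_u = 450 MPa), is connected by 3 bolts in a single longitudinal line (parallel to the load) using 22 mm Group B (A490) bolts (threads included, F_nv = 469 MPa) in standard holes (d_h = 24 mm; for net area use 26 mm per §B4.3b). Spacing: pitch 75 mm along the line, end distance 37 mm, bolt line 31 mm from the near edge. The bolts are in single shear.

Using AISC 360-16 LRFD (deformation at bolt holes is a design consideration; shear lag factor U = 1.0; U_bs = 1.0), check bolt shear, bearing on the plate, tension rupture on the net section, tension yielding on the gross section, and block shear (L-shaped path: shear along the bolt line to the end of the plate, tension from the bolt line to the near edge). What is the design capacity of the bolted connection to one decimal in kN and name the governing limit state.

Bolt shear: A_b = π(22)²/4 = 380.13 mm². φR_n = 0.75 × 469 × 380.13 × 3 × 1 = 401.1 kN.
Bearing (16 mm plate, F_u = 450 MPa): end bolts L_c = 37 − 24/2 = 25, R_n = min(1.2×25×16×450, 2.4×22×16×450) = 216 kN/bolt; interior L_c = 75 − 24 = 51, R_n = 380.16 kN/bolt. φR_n = 0.75 × (1×216 + 2×380.16) = 732.2 kN.
Tension rupture (net): A_n = (151 − 1×26)×16 = 2000 mm² (U = 1.0, A_e = A_n). φR_n = 0.75 × 450 × 2000 = 675.0 kN.
Tension yield (gross): A_g = 151×16 = 2416 mm². φR_n = 0.90 × 300 × 2416 = 652.3 kN.
Block shear: shear path 1×[37+2×75] = 1×187 mm, A_gv = 2992, A_nv = 1×(187 − 2.5×26)×16 = 1952 mm²; tension to near edge: (31 − 0.5×26)×16 = 288 mm². R_n = min(0.6×450×1952, 0.6×300×2992) + 1.0×450×288 = min(527.04, 538.56) + 129.6 = 656.64 kN. φR_n = 0.75 × 656.64 = 492.5 kN.
Governing: min(401.1, 732.2, 675.0, 652.3, 492.5) = 401.1 kN → bolt shear.

401.1 kN (bolt shear governs)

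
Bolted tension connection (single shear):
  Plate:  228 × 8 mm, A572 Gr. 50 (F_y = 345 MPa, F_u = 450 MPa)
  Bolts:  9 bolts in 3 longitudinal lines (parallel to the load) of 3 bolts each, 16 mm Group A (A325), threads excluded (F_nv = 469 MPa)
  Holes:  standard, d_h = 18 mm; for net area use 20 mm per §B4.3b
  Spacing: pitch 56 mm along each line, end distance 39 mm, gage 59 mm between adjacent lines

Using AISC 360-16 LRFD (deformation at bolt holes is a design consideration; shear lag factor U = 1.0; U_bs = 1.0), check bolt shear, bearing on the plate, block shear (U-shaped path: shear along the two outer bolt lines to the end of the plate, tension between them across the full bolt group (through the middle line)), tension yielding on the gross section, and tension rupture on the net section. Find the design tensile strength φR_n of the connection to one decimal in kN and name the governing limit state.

Bolt shear: A_b = π(16)²/4 = 201.06 mm². φR_n = 0.75 × 469 × 201.06 × 9 × 1 = 636.5 kN.
Bearing (8 mm plate, F_u = 450 MPa): end bolts L_c = 39 − 18/2 = 30, R_n = min(1.2×30×8×450, 2.4×16×8×450) = 129.6 kN/bolt; interior L_c = 56 − 18 = 38, R_n = 138.24 kN/bolt. φR_n = 0.75 × (3×129.6 + 6×138.24) = 913.7 kN.
Block shear: shear path 2×[39+2×56] = 2×151 mm, A_gv = 2416, A_nv = 2×(151 − 2.5×20)×8 = 1616 mm²; tension across gage: (118 − 2×20)×8 = 624 mm². R_n = min(0.6×450×1616, 0.6×345×2416) + 1.0×450×624 = min(436.32, 500.11) + 280.8 = 717.12 kN. φR_n = 0.75 × 717.12 = 537.8 kN.
Tension yield (gross): A_g = 228×8 = 1824 mm². φR_n = 0.90 × 345 × 1824 = 566.4 kN.
Tension rupture (net): A_n = (228 − 3×20)×8 = 1344 mm² (U = 1.0, A_e = A_n). φR_n = 0.75 × 450 × 1344 = 453.6 kN.
Governing: min(636.5, 913.7, 537.8, 566.4, 453.6) = 453.6 kN → net-section rupture.

453.6 kN (net-section rupture governs)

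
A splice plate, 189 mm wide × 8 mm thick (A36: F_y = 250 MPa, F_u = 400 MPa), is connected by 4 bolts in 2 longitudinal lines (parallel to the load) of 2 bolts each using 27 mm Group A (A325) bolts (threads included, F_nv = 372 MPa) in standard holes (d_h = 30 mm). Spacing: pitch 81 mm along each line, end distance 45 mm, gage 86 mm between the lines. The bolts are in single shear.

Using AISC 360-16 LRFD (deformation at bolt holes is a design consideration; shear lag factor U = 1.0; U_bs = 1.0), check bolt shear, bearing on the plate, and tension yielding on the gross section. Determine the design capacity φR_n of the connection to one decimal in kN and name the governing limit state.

Bolt shear: A_b = π(27)²/4 = 572.56 mm². φR_n = 0.75 × 372 × 572.56 × 4 × 1 = 639.0 kN.
Bearing (8 mm plate, F_u = 400 MPa): end bolts L_c = 45 − 30/2 = 30, R_n = min(1.2×30×8×400, 2.4×27×8×400) = 115.2 kN/bolt; interior L_c = 81 − 30 = 51, R_n = 195.84 kN/bolt. φR_n = 0.75 × (2×115.2 + 2×195.84) = 466.6 kN.
Tension yield (gross): A_g = 189×8 = 1512 mm². φR_n = 0.90 × 250 × 1512 = 340.2 kN.
Governing: min(639.0, 466.6, 340.2) = 340.2 kN → gross-section yield.

340.2 kN (gross-section yield governs)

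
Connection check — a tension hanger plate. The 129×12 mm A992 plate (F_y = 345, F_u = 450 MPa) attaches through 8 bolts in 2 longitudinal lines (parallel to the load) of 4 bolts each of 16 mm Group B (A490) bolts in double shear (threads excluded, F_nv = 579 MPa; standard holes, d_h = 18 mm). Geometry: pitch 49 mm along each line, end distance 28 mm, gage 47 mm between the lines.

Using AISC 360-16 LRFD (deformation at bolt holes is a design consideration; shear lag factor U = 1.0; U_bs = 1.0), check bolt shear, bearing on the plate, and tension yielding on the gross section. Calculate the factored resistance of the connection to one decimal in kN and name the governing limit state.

Bolt shear: A_b = π(16)²/4 = 201.06 mm². φR_n = 0.75 × 579 × 201.06 × 8 × 2 = 1397.0 kN.
Bearing (12 mm plate, F_u = 450 MPa): end bolts L_c = 28 − 18/2 = 19, R_n = min(1.2×19×12×450, 2.4×16×12×450) = 123.12 kN/bolt; interior L_c = 49 − 18 = 31, R_n = 200.88 kN/bolt. φR_n = 0.75 × (2×123.12 + 6×200.88) = 1088.6 kN.
Tension yield (gross): A_g = 129×12 = 1548 mm². φR_n = 0.90 × 345 × 1548 = 480.7 kN.
Governing: min(1397.0, 1088.6, 480.7) = 480.7 kN → gross-section yield.

480.7 kN (gross-section yield governs)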